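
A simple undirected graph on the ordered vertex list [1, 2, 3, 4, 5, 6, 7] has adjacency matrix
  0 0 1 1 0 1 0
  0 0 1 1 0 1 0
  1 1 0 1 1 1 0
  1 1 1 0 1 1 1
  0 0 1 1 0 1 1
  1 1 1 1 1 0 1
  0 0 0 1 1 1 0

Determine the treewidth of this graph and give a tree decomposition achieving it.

The largest bag has 4 vertices, giving width 3; this decomposition certifies tw(G) ≤ 3. For the lower bound, the 4 vertices {1, 3, 4, 6} are pairwise adjacent, and any tree decomposition puts a clique entirely inside one bag — forcing width ≥ 3. Therefore the treewidth is 3.

Treewidth 3.
One such decomposition:
Bags: B1 = {3, 4, 5, 6}  B2 = {4, 5, 6, 7}  B3 = {2, 3, 4, 6}  B4 = {1, 3, 4, 6}
Tree: B1–B2, B1–B3, B1–B4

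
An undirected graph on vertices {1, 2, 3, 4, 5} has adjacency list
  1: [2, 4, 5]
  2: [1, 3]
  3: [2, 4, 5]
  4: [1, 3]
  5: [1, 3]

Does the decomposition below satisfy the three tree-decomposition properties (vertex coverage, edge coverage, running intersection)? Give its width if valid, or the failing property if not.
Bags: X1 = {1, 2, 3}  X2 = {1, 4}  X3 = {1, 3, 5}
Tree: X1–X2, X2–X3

A tree decomposition must satisfy three properties: every vertex lies in some bag; for every edge, both endpoints lie together in some bag; and for every vertex, the bags containing it form a connected subtree. Here edge (3,4) lies in no bag, so the decomposition is invalid.

No — edge (3,4) lies in no bag.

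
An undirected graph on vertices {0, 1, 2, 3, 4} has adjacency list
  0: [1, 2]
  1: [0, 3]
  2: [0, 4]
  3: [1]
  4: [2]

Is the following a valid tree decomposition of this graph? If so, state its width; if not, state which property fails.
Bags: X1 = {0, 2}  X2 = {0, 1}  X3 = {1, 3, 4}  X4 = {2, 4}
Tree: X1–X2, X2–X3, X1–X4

No — bags containing vertex 4 are not connected in the tree.

A tree decomposition must satisfy three properties: every vertex lies in some bag; for every edge, both endpoints lie together in some bag; and for every vertex, the bags containing it form a connected subtree. Here bags containing vertex 4 are not connected in the tree, so the decomposition is invalid.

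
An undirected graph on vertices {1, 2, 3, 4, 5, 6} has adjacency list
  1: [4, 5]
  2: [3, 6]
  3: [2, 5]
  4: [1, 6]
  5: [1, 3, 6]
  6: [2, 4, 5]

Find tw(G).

2

A width-2 tree decomposition is:
Bags: B1 = {2, 3, 6}  B2 = {3, 5, 6}  B3 = {4, 5, 6}  B4 = {1, 4, 5}
Tree: B1–B2, B2–B3, B3–B4
Each bag holds 3 vertices, so the decomposition has width 2, which upper-bounds the treewidth. The edges 2–3–5–6–2 form a cycle, so G is not a tree and its treewidth is at least 2. Combining the bounds, tw(G) = 2.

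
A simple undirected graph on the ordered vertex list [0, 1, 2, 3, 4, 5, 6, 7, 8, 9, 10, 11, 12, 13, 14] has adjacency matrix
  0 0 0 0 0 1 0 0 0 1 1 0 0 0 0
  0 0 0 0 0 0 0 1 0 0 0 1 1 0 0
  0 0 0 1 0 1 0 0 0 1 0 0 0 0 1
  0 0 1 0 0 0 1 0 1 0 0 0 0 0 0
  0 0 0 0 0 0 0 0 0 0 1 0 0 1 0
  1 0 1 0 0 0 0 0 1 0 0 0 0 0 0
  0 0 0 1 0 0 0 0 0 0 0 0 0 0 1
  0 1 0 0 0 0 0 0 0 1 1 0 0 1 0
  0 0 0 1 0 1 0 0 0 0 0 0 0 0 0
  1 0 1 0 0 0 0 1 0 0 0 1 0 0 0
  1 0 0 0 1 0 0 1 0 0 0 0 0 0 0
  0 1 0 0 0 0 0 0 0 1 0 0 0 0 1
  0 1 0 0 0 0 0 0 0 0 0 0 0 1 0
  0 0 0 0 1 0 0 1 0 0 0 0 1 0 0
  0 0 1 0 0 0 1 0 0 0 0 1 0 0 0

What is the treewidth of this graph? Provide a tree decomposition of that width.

Every bag has size at most 4, so the width is 4 − 1 = 3 and tw(G) ≤ 3. For the lower bound: the 4 vertex sets {3,6,8}, {14}, {2}, {0,5,9,11} are disjoint, each induces a connected subgraph, and every pair is joined by at least one edge of G. Contracting each set to a single vertex therefore yields K_{4} as a minor, and since treewidth is minor-monotone, tw(G) ≥ tw(K_{4}) = 3. Combining the bounds, tw(G) = 3.

Treewidth 3.
Bags: B1 = {3, 6, 8, 14}  B2 = {2, 3, 8, 14}  B3 = {2, 5, 8, 14}  B4 = {2, 5, 11, 14}  B5 = {2, 5, 9, 11}  B6 = {0, 5, 9, 11}  B7 = {0, 1, 9, 11}  B8 = {0, 1, 7, 9}  B9 = {0, 1, 7, 10}  B10 = {1, 7, 10, 12}  B11 = {7, 10, 12, 13}  B12 = {4, 10, 12, 13}
Tree: B1–B2, B2–B3, B3–B4, B4–B5, B5–B6, B6–B7, B7–B8, B8–B9, B9–B10, B10–B11, B11–B12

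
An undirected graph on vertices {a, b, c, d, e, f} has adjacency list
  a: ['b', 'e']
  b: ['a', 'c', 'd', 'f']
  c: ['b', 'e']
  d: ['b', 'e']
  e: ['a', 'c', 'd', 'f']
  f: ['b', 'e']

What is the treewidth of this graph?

A width-2 tree decomposition is:
Bags: B1 = {b, d, e}  B2 = {b, c, e}  B3 = {b, e, f}  B4 = {a, b, e}
Tree: B1–B2, B2–B3, B3–B4
Every bag has size at most 3, so the width is 3 − 1 = 2 and tw(G) ≤ 2. For the lower bound, G contains the cycle d–b–c–e–d, so G is not a forest; only forests have treewidth ≤ 1, hence tw(G) ≥ 2. Combining the bounds, tw(G) = 2.

2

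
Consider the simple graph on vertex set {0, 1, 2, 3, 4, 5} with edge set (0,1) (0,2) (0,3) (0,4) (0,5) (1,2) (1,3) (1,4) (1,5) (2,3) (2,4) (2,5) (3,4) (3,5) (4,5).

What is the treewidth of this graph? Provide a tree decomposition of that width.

A single bag containing all 6 vertices is trivially a valid decomposition of width 5. For the lower bound, the 6 vertices {0, 1, 2, 3, 4, 5} are pairwise adjacent, and any tree decomposition puts a clique entirely inside one bag — forcing width ≥ 5. The upper and lower bounds meet at 5, so that is the treewidth.

Treewidth 5.
One optimal decomposition is:
Bags: B1 = {0, 1, 2, 3, 4, 5}
Tree: (single bag)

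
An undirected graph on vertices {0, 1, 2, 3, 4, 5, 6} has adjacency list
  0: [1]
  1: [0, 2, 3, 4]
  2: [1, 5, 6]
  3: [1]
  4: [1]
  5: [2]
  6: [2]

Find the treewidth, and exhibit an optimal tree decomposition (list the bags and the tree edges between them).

Each bag holds 2 vertices, so the decomposition has width 1, which upper-bounds the treewidth. Any graph with an edge has treewidth ≥ 1, and G has the edge 2–1. Combining the bounds, tw(G) = 1.

Treewidth 1.
Bags: B1 = {1, 2}  B2 = {1, 3}  B3 = {2, 6}  B4 = {2, 5}  B5 = {0, 1}  B6 = {1, 4}
Tree: B1–B2, B1–B3, B1–B4, B1–B5, B1–B6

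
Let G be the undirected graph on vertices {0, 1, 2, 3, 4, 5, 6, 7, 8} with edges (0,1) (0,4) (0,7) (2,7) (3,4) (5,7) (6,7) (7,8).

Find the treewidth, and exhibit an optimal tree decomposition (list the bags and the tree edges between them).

Treewidth 1.
One optimal decomposition is:
Bags: B1 = {0, 4}  B2 = {0, 7}  B3 = {0, 1}  B4 = {3, 4}  B5 = {5, 7}  B6 = {6, 7}  B7 = {2, 7}  B8 = {7, 8}
Tree: B1–B2, B2–B3, B1–B4, B2–B5, B5–B6, B5–B7, B6–B8

Every bag has size at most 2, so the width is 2 − 1 = 1 and tw(G) ≤ 1. Any graph with an edge has treewidth ≥ 1, and G has the edge 4–0. The upper and lower bounds meet at 1, so that is the treewidth.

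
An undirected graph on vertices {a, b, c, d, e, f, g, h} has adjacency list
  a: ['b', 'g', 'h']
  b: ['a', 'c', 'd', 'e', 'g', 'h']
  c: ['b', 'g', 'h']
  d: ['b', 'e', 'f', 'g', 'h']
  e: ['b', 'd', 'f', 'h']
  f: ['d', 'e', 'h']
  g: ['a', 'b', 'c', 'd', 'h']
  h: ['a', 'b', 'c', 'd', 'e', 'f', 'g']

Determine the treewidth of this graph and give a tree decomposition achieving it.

Treewidth 3.
Bags: B1 = {d, e, f, h}  B2 = {b, d, e, h}  B3 = {b, d, g, h}  B4 = {a, b, g, h}  B5 = {b, c, g, h}
Tree: B1–B2, B2–B3, B3–B4, B3–B5

The largest bag has 4 vertices, giving width 3; this decomposition certifies tw(G) ≤ 3. On the other hand G contains the 4-clique {d, e, f, h}. A clique must lie in a single bag of any decomposition, so no decomposition can have width below 3. The upper and lower bounds meet at 3, so that is the treewidth.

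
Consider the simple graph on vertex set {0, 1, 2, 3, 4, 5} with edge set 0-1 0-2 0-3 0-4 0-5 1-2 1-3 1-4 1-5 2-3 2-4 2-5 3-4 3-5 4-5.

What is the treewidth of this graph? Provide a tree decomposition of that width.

With just one bag of size 6, the width is 6 − 1 = 5, so tw(G) ≤ 5. Conversely, {0, 1, 2, 3, 4, 5} is a clique of size 6, and the vertices of any clique must share a bag in every tree decomposition; so some bag has ≥ 6 vertices and tw(G) ≥ 5. Hence tw(G) = 5 exactly.

Treewidth 5.
One optimal decomposition is:
Bags: B1 = {0, 1, 2, 3, 4, 5}
Tree: (single bag)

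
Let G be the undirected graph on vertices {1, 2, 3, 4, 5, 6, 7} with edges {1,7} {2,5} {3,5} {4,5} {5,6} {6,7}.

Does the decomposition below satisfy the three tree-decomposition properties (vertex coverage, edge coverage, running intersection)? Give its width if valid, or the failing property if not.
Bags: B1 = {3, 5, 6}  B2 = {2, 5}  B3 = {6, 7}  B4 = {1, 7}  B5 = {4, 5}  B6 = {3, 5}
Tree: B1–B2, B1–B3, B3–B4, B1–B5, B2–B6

No — bags containing vertex 3 are not connected in the tree.

A tree decomposition must satisfy three properties: every vertex lies in some bag; for every edge, both endpoints lie together in some bag; and for every vertex, the bags containing it form a connected subtree. Here bags containing vertex 3 are not connected in the tree, so the decomposition is invalid.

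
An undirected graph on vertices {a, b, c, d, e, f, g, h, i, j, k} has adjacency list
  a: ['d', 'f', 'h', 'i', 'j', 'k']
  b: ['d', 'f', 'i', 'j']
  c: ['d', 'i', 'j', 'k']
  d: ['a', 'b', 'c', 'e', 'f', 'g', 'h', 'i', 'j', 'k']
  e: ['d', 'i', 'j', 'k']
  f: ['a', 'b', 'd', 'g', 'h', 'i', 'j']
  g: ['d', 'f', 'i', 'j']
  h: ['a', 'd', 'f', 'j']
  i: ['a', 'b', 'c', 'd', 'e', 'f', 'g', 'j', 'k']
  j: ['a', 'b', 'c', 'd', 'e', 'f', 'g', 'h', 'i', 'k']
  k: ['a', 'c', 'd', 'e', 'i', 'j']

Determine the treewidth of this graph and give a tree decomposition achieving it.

Treewidth 4.
One such decomposition:
Bags: B1 = {a, d, i, j, k}  B2 = {d, e, i, j, k}  B3 = {a, d, f, i, j}  B4 = {a, d, f, h, j}  B5 = {b, d, f, i, j}  B6 = {d, f, g, i, j}  B7 = {c, d, i, j, k}
Tree: B1–B2, B1–B3, B3–B4, B3–B5, B3–B6, B2–B7

Every bag has size at most 5, so the width is 5 − 1 = 4 and tw(G) ≤ 4. On the other hand G contains the 5-clique {a, d, f, h, j}. A clique must lie in a single bag of any decomposition, so no decomposition can have width below 4. The upper and lower bounds meet at 4, so that is the treewidth.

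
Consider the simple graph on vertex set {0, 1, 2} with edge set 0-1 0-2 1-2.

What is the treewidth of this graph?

2

A width-2 tree decomposition is:
Bags: B1 = {0, 1, 2}
Tree: (single bag)
With just one bag of size 3, the width is 3 − 1 = 2, so tw(G) ≤ 2. For the lower bound, the 3 vertices {0, 1, 2} are pairwise adjacent, and any tree decomposition puts a clique entirely inside one bag — forcing width ≥ 2. Therefore the treewidth is 2.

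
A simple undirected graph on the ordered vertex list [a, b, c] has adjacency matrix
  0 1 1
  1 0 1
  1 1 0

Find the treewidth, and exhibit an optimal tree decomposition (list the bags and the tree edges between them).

A single bag containing all 3 vertices is trivially a valid decomposition of width 2. For the lower bound, the 3 vertices {a, b, c} are pairwise adjacent, and any tree decomposition puts a clique entirely inside one bag — forcing width ≥ 2. Hence tw(G) = 2 exactly.

Treewidth 2.
Bags: B1 = {a, b, c}
Tree: (single bag)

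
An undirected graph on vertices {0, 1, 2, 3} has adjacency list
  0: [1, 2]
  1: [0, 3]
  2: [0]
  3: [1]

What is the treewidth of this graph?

1

A width-1 tree decomposition is:
Bags: B1 = {0, 1}  B2 = {0, 2}  B3 = {1, 3}
Tree: B1–B2, B1–B3
Every bag has size at most 2, so the width is 2 − 1 = 1 and tw(G) ≤ 1. Any graph with an edge has treewidth ≥ 1, and G has the edge 1–0. The upper and lower bounds meet at 1, so that is the treewidth.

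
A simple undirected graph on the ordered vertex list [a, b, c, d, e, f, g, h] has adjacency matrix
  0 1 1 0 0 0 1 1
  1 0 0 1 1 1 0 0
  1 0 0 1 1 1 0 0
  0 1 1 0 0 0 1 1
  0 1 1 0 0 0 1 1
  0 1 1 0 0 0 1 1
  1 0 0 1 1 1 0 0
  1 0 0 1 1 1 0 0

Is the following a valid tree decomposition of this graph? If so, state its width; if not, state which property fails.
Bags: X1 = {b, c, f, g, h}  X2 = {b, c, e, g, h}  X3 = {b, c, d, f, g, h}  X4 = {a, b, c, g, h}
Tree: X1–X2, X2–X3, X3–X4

No — bags containing vertex f are not connected in the tree.

A tree decomposition must satisfy three properties: every vertex lies in some bag; for every edge, both endpoints lie together in some bag; and for every vertex, the bags containing it form a connected subtree. Here bags containing vertex f are not connected in the tree, so the decomposition is invalid.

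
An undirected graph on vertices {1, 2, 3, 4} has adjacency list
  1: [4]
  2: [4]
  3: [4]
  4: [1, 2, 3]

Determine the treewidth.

1

A width-1 tree decomposition is:
Bags: B1 = {2, 4}  B2 = {3, 4}  B3 = {1, 4}
Tree: B1–B2, B1–B3
The largest bag has 2 vertices, giving width 1; this decomposition certifies tw(G) ≤ 1. Since G has at least one edge (e.g. 4–2), it is not an edgeless graph, so tw(G) ≥ 1. Combining the bounds, tw(G) = 1.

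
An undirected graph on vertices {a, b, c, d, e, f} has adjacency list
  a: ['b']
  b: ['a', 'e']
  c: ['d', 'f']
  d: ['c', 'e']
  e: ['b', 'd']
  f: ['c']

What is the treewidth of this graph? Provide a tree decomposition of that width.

The largest bag has 2 vertices, giving width 1; this decomposition certifies tw(G) ≤ 1. Since G has at least one edge (e.g. a–b), it is not an edgeless graph, so tw(G) ≥ 1. Combining the bounds, tw(G) = 1.

Treewidth 1.
Bags: B1 = {a, b}  B2 = {b, e}  B3 = {d, e}  B4 = {c, d}  B5 = {c, f}
Tree: B1–B2, B2–B3, B3–B4, B4–B5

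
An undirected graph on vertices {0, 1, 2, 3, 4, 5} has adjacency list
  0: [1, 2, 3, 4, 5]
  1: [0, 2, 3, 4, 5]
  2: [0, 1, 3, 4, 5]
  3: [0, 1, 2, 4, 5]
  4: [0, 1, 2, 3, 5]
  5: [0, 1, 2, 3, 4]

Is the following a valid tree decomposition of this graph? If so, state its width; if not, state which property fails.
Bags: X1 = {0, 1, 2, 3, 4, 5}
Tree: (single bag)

Vertex coverage: the bags together contain {0, 1, 2, 3, 4, 5}, the full vertex set. Edge coverage: each edge of G has both endpoints in at least one bag. Running intersection: for every vertex, the bags containing it form a connected subtree. All three properties hold, so this is a valid tree decomposition of width max|bag| − 1 = 5, and hence tw(G) ≤ 5.

Yes; width 5.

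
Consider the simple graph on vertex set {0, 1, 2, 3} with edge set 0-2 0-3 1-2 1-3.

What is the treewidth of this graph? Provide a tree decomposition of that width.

Every bag has size at most 3, so the width is 3 − 1 = 2 and tw(G) ≤ 2. For the lower bound, G contains the cycle 2–0–3–1–2, so G is not a forest; only forests have treewidth ≤ 1, hence tw(G) ≥ 2. Hence tw(G) = 2 exactly.

Treewidth 2.
One such decomposition:
Bags: B1 = {0, 2, 3}  B2 = {1, 2, 3}
Tree: B1–B2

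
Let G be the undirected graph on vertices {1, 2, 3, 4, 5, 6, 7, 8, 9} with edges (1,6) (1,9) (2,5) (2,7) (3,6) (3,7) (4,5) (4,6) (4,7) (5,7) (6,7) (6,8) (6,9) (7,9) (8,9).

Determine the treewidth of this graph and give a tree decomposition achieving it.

The largest bag has 3 vertices, giving width 2; this decomposition certifies tw(G) ≤ 2. Conversely, {2, 5, 7} is a clique of size 3, and the vertices of any clique must share a bag in every tree decomposition; so some bag has ≥ 3 vertices and tw(G) ≥ 2. Hence tw(G) = 2 exactly.

Treewidth 2.
One optimal decomposition is:
Bags: B1 = {4, 6, 7}  B2 = {6, 7, 9}  B3 = {3, 6, 7}  B4 = {4, 5, 7}  B5 = {1, 6, 9}  B6 = {6, 8, 9}  B7 = {2, 5, 7}
Tree: B1–B2, B2–B3, B1–B4, B2–B5, B5–B6, B4–B7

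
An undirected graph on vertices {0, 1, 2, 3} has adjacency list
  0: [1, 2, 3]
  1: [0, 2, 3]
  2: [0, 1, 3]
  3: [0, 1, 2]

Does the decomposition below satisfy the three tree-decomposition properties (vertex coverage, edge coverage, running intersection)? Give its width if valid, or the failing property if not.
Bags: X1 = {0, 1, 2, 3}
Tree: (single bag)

Every vertex of G appears in some bag (union = {0, 1, 2, 3}); every edge is covered by a bag; and for each vertex v the set of bags containing v is connected in the bag tree. The decomposition is therefore valid. The largest bag has 4 vertices, so the width is 3.

Yes; width 3.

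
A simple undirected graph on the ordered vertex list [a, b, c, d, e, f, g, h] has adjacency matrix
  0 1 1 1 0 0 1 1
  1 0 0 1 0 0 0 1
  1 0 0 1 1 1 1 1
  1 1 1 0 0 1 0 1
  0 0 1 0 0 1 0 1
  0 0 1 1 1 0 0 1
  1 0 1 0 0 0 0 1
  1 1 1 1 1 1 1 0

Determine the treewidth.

3

A width-3 tree decomposition is:
Bags: B1 = {c, d, f, h}  B2 = {a, c, d, h}  B3 = {a, c, g, h}  B4 = {a, b, d, h}  B5 = {c, e, f, h}
Tree: B1–B2, B2–B3, B2–B4, B1–B5
Each bag holds 4 vertices, so the decomposition has width 3, which upper-bounds the treewidth. On the other hand G contains the 4-clique {c, d, f, h}. A clique must lie in a single bag of any decomposition, so no decomposition can have width below 3. Therefore the treewidth is 3.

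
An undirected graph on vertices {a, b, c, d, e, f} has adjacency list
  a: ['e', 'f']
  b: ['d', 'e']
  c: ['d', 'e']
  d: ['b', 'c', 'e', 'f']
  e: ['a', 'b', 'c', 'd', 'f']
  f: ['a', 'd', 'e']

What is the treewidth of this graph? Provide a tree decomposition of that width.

Each bag holds 3 vertices, so the decomposition has width 2, which upper-bounds the treewidth. For the lower bound, the 3 vertices {c, d, e} are pairwise adjacent, and any tree decomposition puts a clique entirely inside one bag — forcing width ≥ 2. Therefore the treewidth is 2.

Treewidth 2.
One such decomposition:
Bags: B1 = {d, e, f}  B2 = {a, e, f}  B3 = {b, d, e}  B4 = {c, d, e}
Tree: B1–B2, B1–B3, B1–B4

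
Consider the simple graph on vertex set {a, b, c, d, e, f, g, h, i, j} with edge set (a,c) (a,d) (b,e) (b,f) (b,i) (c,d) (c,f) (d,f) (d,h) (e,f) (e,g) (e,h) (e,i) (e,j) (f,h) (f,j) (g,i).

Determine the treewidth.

A width-2 tree decomposition is:
Bags: B1 = {e, f, h}  B2 = {b, e, f}  B3 = {d, f, h}  B4 = {c, d, f}  B5 = {a, c, d}  B6 = {b, e, i}  B7 = {e, g, i}  B8 = {e, f, j}
Tree: B1–B2, B1–B3, B3–B4, B4–B5, B2–B6, B6–B7, B1–B8
Each bag holds 3 vertices, so the decomposition has width 2, which upper-bounds the treewidth. Conversely, {e, g, i} is a clique of size 3, and the vertices of any clique must share a bag in every tree decomposition; so some bag has ≥ 3 vertices and tw(G) ≥ 2. Hence tw(G) = 2 exactly.

2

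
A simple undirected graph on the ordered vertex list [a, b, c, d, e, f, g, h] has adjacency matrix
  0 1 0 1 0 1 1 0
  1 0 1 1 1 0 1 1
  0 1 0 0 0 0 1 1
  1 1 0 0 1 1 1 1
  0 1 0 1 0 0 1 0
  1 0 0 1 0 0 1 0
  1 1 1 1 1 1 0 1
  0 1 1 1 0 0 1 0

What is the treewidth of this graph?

A width-3 tree decomposition is:
Bags: B1 = {b, d, g, h}  B2 = {b, d, e, g}  B3 = {a, b, d, g}  B4 = {a, d, f, g}  B5 = {b, c, g, h}
Tree: B1–B2, B1–B3, B3–B4, B1–B5
Every bag has size at most 4, so the width is 4 − 1 = 3 and tw(G) ≤ 3. For the lower bound, the 4 vertices {a, d, f, g} are pairwise adjacent, and any tree decomposition puts a clique entirely inside one bag — forcing width ≥ 3. Hence tw(G) = 3 exactly.

3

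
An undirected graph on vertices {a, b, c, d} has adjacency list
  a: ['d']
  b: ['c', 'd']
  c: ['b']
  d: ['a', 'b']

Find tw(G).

1

A width-1 tree decomposition is:
Bags: B1 = {a, d}  B2 = {b, d}  B3 = {b, c}
Tree: B1–B2, B2–B3
Every bag has size at most 2, so the width is 2 − 1 = 1 and tw(G) ≤ 1. Since G has at least one edge (e.g. a–d), it is not an edgeless graph, so tw(G) ≥ 1. Hence tw(G) = 1 exactly.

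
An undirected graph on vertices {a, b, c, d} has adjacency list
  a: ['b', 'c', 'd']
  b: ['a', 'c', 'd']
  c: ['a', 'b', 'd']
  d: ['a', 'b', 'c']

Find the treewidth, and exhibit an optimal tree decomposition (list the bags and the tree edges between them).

Treewidth 3.
Bags: B1 = {a, b, c, d}
Tree: (single bag)

A single bag containing all 4 vertices is trivially a valid decomposition of width 3. On the other hand G contains the 4-clique {a, b, c, d}. A clique must lie in a single bag of any decomposition, so no decomposition can have width below 3. Combining the bounds, tw(G) = 3.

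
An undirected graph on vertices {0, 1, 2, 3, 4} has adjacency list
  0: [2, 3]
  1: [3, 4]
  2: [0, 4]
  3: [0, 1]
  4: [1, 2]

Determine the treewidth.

A width-2 tree decomposition is:
Bags: B1 = {0, 2, 4}  B2 = {0, 3, 4}  B3 = {1, 3, 4}
Tree: B1–B2, B2–B3
Each bag holds 3 vertices, so the decomposition has width 2, which upper-bounds the treewidth. The edges 4–2–0–3–1–4 form a cycle, so G is not a tree and its treewidth is at least 2. Hence tw(G) = 2 exactly.

2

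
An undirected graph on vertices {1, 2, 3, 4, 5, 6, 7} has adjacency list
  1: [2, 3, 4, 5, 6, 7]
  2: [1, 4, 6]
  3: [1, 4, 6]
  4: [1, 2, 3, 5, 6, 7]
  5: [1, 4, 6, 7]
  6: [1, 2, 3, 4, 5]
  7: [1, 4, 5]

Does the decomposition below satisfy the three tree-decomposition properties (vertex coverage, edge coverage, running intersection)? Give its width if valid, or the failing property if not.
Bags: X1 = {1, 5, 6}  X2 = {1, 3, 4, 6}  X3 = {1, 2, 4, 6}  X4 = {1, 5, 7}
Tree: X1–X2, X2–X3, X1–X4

No — edge (4,5) lies in no bag.

A tree decomposition must satisfy three properties: every vertex lies in some bag; for every edge, both endpoints lie together in some bag; and for every vertex, the bags containing it form a connected subtree. Here edge (4,5) lies in no bag, so the decomposition is invalid.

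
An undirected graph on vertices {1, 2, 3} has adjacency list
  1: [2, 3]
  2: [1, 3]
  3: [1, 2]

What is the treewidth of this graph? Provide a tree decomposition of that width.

Treewidth 2.
One optimal decomposition is:
Bags: B1 = {1, 2, 3}
Tree: (single bag)

A single bag containing all 3 vertices is trivially a valid decomposition of width 2. Conversely, {1, 2, 3} is a clique of size 3, and the vertices of any clique must share a bag in every tree decomposition; so some bag has ≥ 3 vertices and tw(G) ≥ 2. The upper and lower bounds meet at 2, so that is the treewidth.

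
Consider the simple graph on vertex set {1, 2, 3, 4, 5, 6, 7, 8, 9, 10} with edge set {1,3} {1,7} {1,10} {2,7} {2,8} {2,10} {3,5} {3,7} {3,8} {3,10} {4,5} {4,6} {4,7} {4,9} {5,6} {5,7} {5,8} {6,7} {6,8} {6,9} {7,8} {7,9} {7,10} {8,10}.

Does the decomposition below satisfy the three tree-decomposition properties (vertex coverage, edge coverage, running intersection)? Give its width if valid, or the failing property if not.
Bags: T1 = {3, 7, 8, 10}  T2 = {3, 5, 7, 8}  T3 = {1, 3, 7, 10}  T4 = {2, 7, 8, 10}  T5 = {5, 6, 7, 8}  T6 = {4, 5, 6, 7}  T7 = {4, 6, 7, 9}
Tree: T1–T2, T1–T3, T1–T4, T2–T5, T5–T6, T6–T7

Vertex coverage: the bags together contain {1, 2, 3, 4, 5, 6, 7, 8, 9, 10}, the full vertex set. Edge coverage: each edge of G has both endpoints in at least one bag. Running intersection: for every vertex, the bags containing it form a connected subtree. All three properties hold, so this is a valid tree decomposition of width max|bag| − 1 = 3, and hence tw(G) ≤ 3.

Yes; width 3.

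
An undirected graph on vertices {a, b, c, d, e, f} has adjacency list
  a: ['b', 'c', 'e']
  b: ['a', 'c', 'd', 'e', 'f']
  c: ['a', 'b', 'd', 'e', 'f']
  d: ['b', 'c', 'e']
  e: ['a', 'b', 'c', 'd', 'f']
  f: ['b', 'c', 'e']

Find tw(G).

3

A width-3 tree decomposition is:
Bags: B1 = {a, b, c, e}  B2 = {b, c, e, f}  B3 = {b, c, d, e}
Tree: B1–B2, B1–B3
Each bag holds 4 vertices, so the decomposition has width 3, which upper-bounds the treewidth. Conversely, {b, c, d, e} is a clique of size 4, and the vertices of any clique must share a bag in every tree decomposition; so some bag has ≥ 4 vertices and tw(G) ≥ 3. Combining the bounds, tw(G) = 3.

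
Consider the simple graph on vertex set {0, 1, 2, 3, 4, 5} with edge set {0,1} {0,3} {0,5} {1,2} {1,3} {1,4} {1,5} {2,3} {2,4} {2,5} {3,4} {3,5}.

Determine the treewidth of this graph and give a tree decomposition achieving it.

Treewidth 3.
One optimal decomposition is:
Bags: B1 = {1, 2, 3, 5}  B2 = {1, 2, 3, 4}  B3 = {0, 1, 3, 5}
Tree: B1–B2, B1–B3

The largest bag has 4 vertices, giving width 3; this decomposition certifies tw(G) ≤ 3. For the lower bound, the 4 vertices {0, 1, 3, 5} are pairwise adjacent, and any tree decomposition puts a clique entirely inside one bag — forcing width ≥ 3. The upper and lower bounds meet at 3, so that is the treewidth.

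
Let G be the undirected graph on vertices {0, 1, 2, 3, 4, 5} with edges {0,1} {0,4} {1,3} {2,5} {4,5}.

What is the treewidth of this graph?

1

A width-1 tree decomposition is:
Bags: B1 = {2, 5}  B2 = {4, 5}  B3 = {0, 4}  B4 = {0, 1}  B5 = {1, 3}
Tree: B1–B2, B2–B3, B3–B4, B4–B5
Every bag has size at most 2, so the width is 2 − 1 = 1 and tw(G) ≤ 1. Any graph with an edge has treewidth ≥ 1, and G has the edge 2–5. Combining the bounds, tw(G) = 1.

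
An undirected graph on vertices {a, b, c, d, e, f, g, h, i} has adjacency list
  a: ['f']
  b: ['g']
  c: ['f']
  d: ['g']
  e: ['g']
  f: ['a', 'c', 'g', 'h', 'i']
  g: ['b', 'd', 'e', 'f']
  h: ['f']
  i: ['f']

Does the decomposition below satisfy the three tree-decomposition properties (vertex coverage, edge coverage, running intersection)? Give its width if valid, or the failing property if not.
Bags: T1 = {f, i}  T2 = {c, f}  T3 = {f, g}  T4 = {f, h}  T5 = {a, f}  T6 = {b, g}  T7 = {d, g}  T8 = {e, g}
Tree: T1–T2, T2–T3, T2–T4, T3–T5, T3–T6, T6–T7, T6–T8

Checking the three conditions: (i) the bags cover all of {a, b, c, d, e, f, g, h, i}; (ii) for each edge, some bag contains both endpoints; (iii) the bags containing any fixed vertex form a subtree. All hold, so the decomposition is valid with width 2 − 1 = 1.

Yes; width 1.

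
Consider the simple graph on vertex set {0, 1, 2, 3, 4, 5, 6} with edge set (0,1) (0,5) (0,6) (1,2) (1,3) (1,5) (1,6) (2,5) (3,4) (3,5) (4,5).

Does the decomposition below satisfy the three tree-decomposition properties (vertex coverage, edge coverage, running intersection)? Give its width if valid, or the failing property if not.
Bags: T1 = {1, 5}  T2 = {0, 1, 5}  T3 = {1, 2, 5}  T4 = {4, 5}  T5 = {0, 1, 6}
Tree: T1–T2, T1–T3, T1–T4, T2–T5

A tree decomposition must satisfy three properties: every vertex lies in some bag; for every edge, both endpoints lie together in some bag; and for every vertex, the bags containing it form a connected subtree. Here vertex 3 appears in no bag, so the decomposition is invalid.

No — vertex 3 appears in no bag.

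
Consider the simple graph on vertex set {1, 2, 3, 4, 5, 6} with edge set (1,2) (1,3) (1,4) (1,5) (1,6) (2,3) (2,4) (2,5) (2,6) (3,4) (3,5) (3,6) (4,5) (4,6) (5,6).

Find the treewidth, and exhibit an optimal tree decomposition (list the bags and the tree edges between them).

A single bag containing all 6 vertices is trivially a valid decomposition of width 5. Conversely, {1, 2, 3, 4, 5, 6} is a clique of size 6, and the vertices of any clique must share a bag in every tree decomposition; so some bag has ≥ 6 vertices and tw(G) ≥ 5. Therefore the treewidth is 5.

Treewidth 5.
One optimal decomposition is:
Bags: B1 = {1, 2, 3, 4, 5, 6}
Tree: (single bag)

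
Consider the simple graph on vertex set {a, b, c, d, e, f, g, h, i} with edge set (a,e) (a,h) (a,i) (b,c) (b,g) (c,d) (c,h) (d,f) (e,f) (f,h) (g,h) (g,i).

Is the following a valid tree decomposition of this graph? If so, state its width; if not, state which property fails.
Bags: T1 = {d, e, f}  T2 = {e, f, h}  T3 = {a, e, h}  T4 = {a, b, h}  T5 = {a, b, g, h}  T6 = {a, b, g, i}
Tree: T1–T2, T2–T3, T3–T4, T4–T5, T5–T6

No — vertex c appears in no bag.

A tree decomposition must satisfy three properties: every vertex lies in some bag; for every edge, both endpoints lie together in some bag; and for every vertex, the bags containing it form a connected subtree. Here vertex c appears in no bag, so the decomposition is invalid.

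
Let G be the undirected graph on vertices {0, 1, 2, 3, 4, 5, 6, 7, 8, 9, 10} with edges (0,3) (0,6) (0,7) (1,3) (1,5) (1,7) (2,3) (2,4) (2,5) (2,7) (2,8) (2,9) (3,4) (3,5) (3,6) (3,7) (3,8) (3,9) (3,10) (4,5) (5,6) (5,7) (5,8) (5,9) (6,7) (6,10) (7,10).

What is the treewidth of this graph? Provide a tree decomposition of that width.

Every bag has size at most 4, so the width is 4 − 1 = 3 and tw(G) ≤ 3. On the other hand G contains the 4-clique {0, 3, 6, 7}. A clique must lie in a single bag of any decomposition, so no decomposition can have width below 3. Therefore the treewidth is 3.

Treewidth 3.
One such decomposition:
Bags: B1 = {2, 3, 5, 7}  B2 = {3, 5, 6, 7}  B3 = {3, 6, 7, 10}  B4 = {2, 3, 4, 5}  B5 = {2, 3, 5, 9}  B6 = {2, 3, 5, 8}  B7 = {1, 3, 5, 7}  B8 = {0, 3, 6, 7}
Tree: B1–B2, B2–B3, B1–B4, B4–B5, B5–B6, B1–B7, B2–B8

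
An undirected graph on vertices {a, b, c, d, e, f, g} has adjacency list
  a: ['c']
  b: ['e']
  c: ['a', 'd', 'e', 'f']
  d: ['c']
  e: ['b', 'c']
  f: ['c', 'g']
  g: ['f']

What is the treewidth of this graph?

A width-1 tree decomposition is:
Bags: B1 = {c, e}  B2 = {c, f}  B3 = {c, d}  B4 = {a, c}  B5 = {f, g}  B6 = {b, e}
Tree: B1–B2, B1–B3, B2–B4, B2–B5, B1–B6
Each bag holds 2 vertices, so the decomposition has width 1, which upper-bounds the treewidth. Since G has at least one edge (e.g. e–c), it is not an edgeless graph, so tw(G) ≥ 1. Combining the bounds, tw(G) = 1.

1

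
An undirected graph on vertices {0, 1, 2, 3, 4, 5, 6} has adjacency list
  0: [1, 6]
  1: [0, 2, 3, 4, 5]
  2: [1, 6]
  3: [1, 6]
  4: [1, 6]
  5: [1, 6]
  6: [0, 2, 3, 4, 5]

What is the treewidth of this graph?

A width-2 tree decomposition is:
Bags: B1 = {1, 3, 6}  B2 = {1, 4, 6}  B3 = {0, 1, 6}  B4 = {1, 2, 6}  B5 = {1, 5, 6}
Tree: B1–B2, B2–B3, B3–B4, B4–B5
The largest bag has 3 vertices, giving width 2; this decomposition certifies tw(G) ≤ 2. The edges 1–3–6–4–1 form a cycle, so G is not a tree and its treewidth is at least 2. Hence tw(G) = 2 exactly.

2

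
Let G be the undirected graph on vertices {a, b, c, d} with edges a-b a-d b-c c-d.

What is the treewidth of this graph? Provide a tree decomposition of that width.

The largest bag has 3 vertices, giving width 2; this decomposition certifies tw(G) ≤ 2. The edges a–b–c–d–a form a cycle, so G is not a tree and its treewidth is at least 2. Combining the bounds, tw(G) = 2.

Treewidth 2.
One such decomposition:
Bags: B1 = {a, b, c}  B2 = {a, c, d}
Tree: B1–B2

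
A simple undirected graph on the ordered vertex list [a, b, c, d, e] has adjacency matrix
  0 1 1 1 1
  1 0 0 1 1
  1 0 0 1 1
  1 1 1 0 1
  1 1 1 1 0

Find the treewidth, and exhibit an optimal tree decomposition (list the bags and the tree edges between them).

Every bag has size at most 4, so the width is 4 − 1 = 3 and tw(G) ≤ 3. Conversely, {a, c, d, e} is a clique of size 4, and the vertices of any clique must share a bag in every tree decomposition; so some bag has ≥ 4 vertices and tw(G) ≥ 3. Hence tw(G) = 3 exactly.

Treewidth 3.
One such decomposition:
Bags: B1 = {a, b, d, e}  B2 = {a, c, d, e}
Tree: B1–B2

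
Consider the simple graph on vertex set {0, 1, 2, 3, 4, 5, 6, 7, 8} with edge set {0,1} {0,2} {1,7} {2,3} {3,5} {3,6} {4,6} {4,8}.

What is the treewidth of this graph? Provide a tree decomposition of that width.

The largest bag has 2 vertices, giving width 1; this decomposition certifies tw(G) ≤ 1. Since G has at least one edge (e.g. 3–6), it is not an edgeless graph, so tw(G) ≥ 1. Therefore the treewidth is 1.

Treewidth 1.
One such decomposition:
Bags: B1 = {3, 6}  B2 = {4, 6}  B3 = {2, 3}  B4 = {0, 2}  B5 = {3, 5}  B6 = {0, 1}  B7 = {1, 7}  B8 = {4, 8}
Tree: B1–B2, B1–B3, B3–B4, B3–B5, B4–B6, B6–B7, B2–B8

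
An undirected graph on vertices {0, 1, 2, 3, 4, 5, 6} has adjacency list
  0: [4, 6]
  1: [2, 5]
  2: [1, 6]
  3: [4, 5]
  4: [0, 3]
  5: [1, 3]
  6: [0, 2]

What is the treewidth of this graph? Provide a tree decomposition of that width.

Treewidth 2.
One such decomposition:
Bags: B1 = {1, 2, 5}  B2 = {2, 3, 5}  B3 = {2, 3, 4}  B4 = {0, 2, 4}  B5 = {0, 2, 6}
Tree: B1–B2, B2–B3, B3–B4, B4–B5

Every bag has size at most 3, so the width is 3 − 1 = 2 and tw(G) ≤ 2. The edges 2–1–5–3–4–0–6–2 form a cycle, so G is not a tree and its treewidth is at least 2. Therefore the treewidth is 2.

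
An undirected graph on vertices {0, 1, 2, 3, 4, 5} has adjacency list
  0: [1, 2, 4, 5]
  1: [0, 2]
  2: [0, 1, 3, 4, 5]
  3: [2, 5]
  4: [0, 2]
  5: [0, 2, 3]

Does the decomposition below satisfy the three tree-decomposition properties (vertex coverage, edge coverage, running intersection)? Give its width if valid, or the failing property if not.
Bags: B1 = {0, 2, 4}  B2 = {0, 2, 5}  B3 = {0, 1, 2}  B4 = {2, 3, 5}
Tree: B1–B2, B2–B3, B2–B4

Every vertex of G appears in some bag (union = {0, 1, 2, 3, 4, 5}); every edge is covered by a bag; and for each vertex v the set of bags containing v is connected in the bag tree. The decomposition is therefore valid. The largest bag has 3 vertices, so the width is 2.

Yes; width 2.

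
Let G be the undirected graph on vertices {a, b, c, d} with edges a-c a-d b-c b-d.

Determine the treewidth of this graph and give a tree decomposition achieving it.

Treewidth 2.
One optimal decomposition is:
Bags: B1 = {a, b, c}  B2 = {a, b, d}
Tree: B1–B2

Each bag holds 3 vertices, so the decomposition has width 2, which upper-bounds the treewidth. Since b–c–a–d–b is a cycle in G, G is not acyclic. Forests are exactly the graphs of treewidth ≤ 1, so tw(G) ≥ 2. Therefore the treewidth is 2.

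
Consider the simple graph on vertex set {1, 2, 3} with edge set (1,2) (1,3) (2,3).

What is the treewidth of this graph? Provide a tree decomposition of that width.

Treewidth 2.
Bags: B1 = {1, 2, 3}
Tree: (single bag)

A single bag containing all 3 vertices is trivially a valid decomposition of width 2. Conversely, {1, 2, 3} is a clique of size 3, and the vertices of any clique must share a bag in every tree decomposition; so some bag has ≥ 3 vertices and tw(G) ≥ 2. Therefore the treewidth is 2.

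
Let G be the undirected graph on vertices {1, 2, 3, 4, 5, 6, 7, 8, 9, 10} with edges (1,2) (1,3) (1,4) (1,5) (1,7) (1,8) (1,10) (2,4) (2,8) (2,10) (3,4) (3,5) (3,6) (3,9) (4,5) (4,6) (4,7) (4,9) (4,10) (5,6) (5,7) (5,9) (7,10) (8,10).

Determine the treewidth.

3

A width-3 tree decomposition is:
Bags: B1 = {1, 4, 5, 7}  B2 = {1, 3, 4, 5}  B3 = {1, 4, 7, 10}  B4 = {3, 4, 5, 9}  B5 = {3, 4, 5, 6}  B6 = {1, 2, 4, 10}  B7 = {1, 2, 8, 10}
Tree: B1–B2, B1–B3, B2–B4, B2–B5, B3–B6, B6–B7
The largest bag has 4 vertices, giving width 3; this decomposition certifies tw(G) ≤ 3. Conversely, {1, 2, 8, 10} is a clique of size 4, and the vertices of any clique must share a bag in every tree decomposition; so some bag has ≥ 4 vertices and tw(G) ≥ 3. Hence tw(G) = 3 exactly.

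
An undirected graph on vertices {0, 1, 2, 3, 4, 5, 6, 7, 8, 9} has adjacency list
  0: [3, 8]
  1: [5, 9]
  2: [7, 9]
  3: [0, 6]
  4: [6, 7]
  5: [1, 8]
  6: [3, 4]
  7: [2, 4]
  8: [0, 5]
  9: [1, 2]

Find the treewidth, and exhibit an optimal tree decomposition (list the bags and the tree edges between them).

Treewidth 2.
One optimal decomposition is:
Bags: B1 = {2, 7, 9}  B2 = {1, 7, 9}  B3 = {1, 5, 7}  B4 = {5, 7, 8}  B5 = {0, 7, 8}  B6 = {0, 3, 7}  B7 = {3, 6, 7}  B8 = {4, 6, 7}
Tree: B1–B2, B2–B3, B3–B4, B4–B5, B5–B6, B6–B7, B7–B8

Each bag holds 3 vertices, so the decomposition has width 2, which upper-bounds the treewidth. For the lower bound, G contains the cycle 7–2–9–1–5–8–0–3–6–4–7, so G is not a forest; only forests have treewidth ≤ 1, hence tw(G) ≥ 2. The upper and lower bounds meet at 2, so that is the treewidth.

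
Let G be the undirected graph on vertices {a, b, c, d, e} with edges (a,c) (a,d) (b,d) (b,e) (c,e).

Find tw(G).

2

A width-2 tree decomposition is:
Bags: B1 = {a, c, e}  B2 = {a, b, e}  B3 = {a, b, d}
Tree: B1–B2, B2–B3
Every bag has size at most 3, so the width is 3 − 1 = 2 and tw(G) ≤ 2. Since a–c–e–b–d–a is a cycle in G, G is not acyclic. Forests are exactly the graphs of treewidth ≤ 1, so tw(G) ≥ 2. The upper and lower bounds meet at 2, so that is the treewidth.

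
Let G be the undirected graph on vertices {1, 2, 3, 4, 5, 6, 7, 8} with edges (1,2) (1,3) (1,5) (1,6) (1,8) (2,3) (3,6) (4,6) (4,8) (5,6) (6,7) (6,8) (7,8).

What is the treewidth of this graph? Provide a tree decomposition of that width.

Treewidth 2.
One optimal decomposition is:
Bags: B1 = {1, 2, 3}  B2 = {1, 3, 6}  B3 = {1, 6, 8}  B4 = {4, 6, 8}  B5 = {6, 7, 8}  B6 = {1, 5, 6}
Tree: B1–B2, B2–B3, B3–B4, B3–B5, B2–B6

Every bag has size at most 3, so the width is 3 − 1 = 2 and tw(G) ≤ 2. Conversely, {1, 2, 3} is a clique of size 3, and the vertices of any clique must share a bag in every tree decomposition; so some bag has ≥ 3 vertices and tw(G) ≥ 2. The upper and lower bounds meet at 2, so that is the treewidth.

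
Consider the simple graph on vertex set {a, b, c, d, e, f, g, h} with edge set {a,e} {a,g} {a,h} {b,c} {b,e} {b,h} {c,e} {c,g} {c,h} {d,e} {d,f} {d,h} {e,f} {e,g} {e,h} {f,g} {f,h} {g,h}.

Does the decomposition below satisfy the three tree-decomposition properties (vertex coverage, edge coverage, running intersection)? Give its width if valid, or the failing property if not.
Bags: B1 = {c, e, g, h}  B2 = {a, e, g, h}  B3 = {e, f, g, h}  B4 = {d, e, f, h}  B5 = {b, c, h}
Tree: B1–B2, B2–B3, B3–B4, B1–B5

A tree decomposition must satisfy three properties: every vertex lies in some bag; for every edge, both endpoints lie together in some bag; and for every vertex, the bags containing it form a connected subtree. Here edge (e,b) lies in no bag, so the decomposition is invalid.

No — edge (e,b) lies in no bag.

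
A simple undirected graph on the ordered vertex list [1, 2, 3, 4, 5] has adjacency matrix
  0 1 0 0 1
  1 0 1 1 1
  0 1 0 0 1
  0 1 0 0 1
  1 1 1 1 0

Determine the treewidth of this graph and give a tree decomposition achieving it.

Every bag has size at most 3, so the width is 3 − 1 = 2 and tw(G) ≤ 2. On the other hand G contains the 3-clique {1, 2, 5}. A clique must lie in a single bag of any decomposition, so no decomposition can have width below 2. The upper and lower bounds meet at 2, so that is the treewidth.

Treewidth 2.
One such decomposition:
Bags: B1 = {2, 4, 5}  B2 = {1, 2, 5}  B3 = {2, 3, 5}
Tree: B1–B2, B1–B3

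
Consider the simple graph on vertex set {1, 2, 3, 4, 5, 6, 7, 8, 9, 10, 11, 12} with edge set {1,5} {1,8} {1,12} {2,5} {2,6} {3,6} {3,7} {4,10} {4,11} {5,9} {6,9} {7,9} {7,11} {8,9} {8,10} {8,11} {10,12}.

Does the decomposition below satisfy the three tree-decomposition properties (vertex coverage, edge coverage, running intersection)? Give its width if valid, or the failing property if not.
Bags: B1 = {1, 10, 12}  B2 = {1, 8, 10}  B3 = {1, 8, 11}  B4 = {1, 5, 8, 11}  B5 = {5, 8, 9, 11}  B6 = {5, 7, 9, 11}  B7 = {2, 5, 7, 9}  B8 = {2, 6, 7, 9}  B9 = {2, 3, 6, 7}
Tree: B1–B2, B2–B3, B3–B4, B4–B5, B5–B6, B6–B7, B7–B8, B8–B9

A tree decomposition must satisfy three properties: every vertex lies in some bag; for every edge, both endpoints lie together in some bag; and for every vertex, the bags containing it form a connected subtree. Here vertex 4 appears in no bag, so the decomposition is invalid.

No — vertex 4 appears in no bag.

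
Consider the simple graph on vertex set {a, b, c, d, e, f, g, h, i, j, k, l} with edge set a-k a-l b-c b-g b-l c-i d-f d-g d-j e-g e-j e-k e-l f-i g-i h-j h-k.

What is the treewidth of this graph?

A width-3 tree decomposition is:
Bags: B1 = {a, h, j, k}  B2 = {a, e, j, k}  B3 = {a, e, j, l}  B4 = {d, e, j, l}  B5 = {d, e, g, l}  B6 = {b, d, g, l}  B7 = {b, d, f, g}  B8 = {b, f, g, i}  B9 = {b, c, f, i}
Tree: B1–B2, B2–B3, B3–B4, B4–B5, B5–B6, B6–B7, B7–B8, B8–B9
The largest bag has 4 vertices, giving width 3; this decomposition certifies tw(G) ≤ 3. For the lower bound: the 4 vertex sets {a,h,k}, {j}, {e}, {b,d,g,l} are disjoint, each induces a connected subgraph, and every pair is joined by at least one edge of G. Contracting each set to a single vertex therefore yields K_{4} as a minor, and since treewidth is minor-monotone, tw(G) ≥ tw(K_{4}) = 3. Therefore the treewidth is 3.

3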